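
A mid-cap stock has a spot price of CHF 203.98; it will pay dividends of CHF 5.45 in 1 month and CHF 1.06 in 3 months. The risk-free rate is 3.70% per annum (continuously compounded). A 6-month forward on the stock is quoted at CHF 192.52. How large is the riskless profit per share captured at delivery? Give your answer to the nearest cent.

PV(dividends) I = 5.45·e^(−0.0370·1/12) + 1.06·e^(−0.0370·3/12) = 6.4835
Fair forward F* = (S − I)·e^(rT) = (203.98 − 6.4835)·e^0.018500 = 197.4965 × 1.018672 = 201.1842
Market CHF 192.52 < fair 201.1842: forward underpriced → reverse cash-and-carry (short the stock, invest proceeds at r, pay the dividends, go long the forward).
Profit at T = |F_mkt − F*| = |192.52 − 201.1842| = CHF 8.66 per share

CHF 8.66 per share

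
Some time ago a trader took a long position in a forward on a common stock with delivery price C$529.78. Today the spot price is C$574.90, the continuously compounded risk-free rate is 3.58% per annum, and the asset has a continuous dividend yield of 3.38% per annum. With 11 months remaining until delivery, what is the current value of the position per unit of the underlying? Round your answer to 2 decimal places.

Current fair forward for the remaining 11 months: F = S·e^((r − q)·T), (r − q) = 0.0358 − 0.0338 = 0.0020
F = 574.90 · e^(0.0020 × 11/12) = 574.90 × 1.001835 = 575.9549
Value of long forward = (F − K)·e^(−rT) = (575.9549 − 529.78) · e^(−0.0358·11/12)
= 46.1749 × 0.967716 = 44.68

C$44.68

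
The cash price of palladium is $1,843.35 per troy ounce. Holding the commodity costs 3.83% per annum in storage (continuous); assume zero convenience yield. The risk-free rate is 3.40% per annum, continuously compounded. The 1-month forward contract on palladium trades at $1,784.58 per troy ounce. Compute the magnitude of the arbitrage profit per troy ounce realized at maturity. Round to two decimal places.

Fair forward: F* = S·e^(carry·T), with carry = (r + u) = 0.0340 + 0.0383 = 0.0723
F* = 1843.35 · e^(0.0723 × 1/12) = 1843.35 · e^0.00602500 = 1843.35 × 1.00604319 = $1854.4897
Market $1784.58 < fair $1854.4897: forward underpriced → reverse cash-and-carry (short spot, go long the forward).
At maturity, profit = |F_mkt − F*| = |1784.58 − 1854.4897| = $69.91 per troy ounce

$69.91 per troy ounce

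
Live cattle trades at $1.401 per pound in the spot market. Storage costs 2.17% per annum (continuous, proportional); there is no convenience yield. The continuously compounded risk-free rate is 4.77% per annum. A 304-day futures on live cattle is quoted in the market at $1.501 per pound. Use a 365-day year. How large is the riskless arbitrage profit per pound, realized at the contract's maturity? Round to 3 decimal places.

$0.017 per pound

Fair futures: F* = S·e^(carry·T), with carry = (r + u) = 0.0477 + 0.0217 = 0.0694
F* = 1.401 · e^(0.0694 × 304/365) = 1.401 · e^0.057802 = 1.401 × 1.059505 = $1.4844
Market $1.501 > fair $1.4844: forward overpriced → cash-and-carry (buy spot, short the forward).
At maturity, profit = |F_mkt − F*| = |1.501 − 1.4844| = $0.017 per pound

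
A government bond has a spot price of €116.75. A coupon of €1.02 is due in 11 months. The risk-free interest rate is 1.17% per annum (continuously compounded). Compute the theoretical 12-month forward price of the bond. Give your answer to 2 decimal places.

€117.10

PV(coupons) I = 1.02·e^(−0.0117·11/12)
I = 1.0091
F = (S − I)·e^(rT) = (116.75 − 1.0091) · e^(0.0117·12/12)
= 115.7409 · e^0.011700 = 115.7409 × 1.011769 = €117.10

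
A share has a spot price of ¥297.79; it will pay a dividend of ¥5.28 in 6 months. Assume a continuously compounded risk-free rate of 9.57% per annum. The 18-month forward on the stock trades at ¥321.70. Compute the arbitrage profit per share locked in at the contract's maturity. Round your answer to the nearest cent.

PV(dividends) I = 5.28·e^(−0.0957·6/12) = 5.0333
Fair forward F* = (S − I)·e^(rT) = (297.79 − 5.0333)·e^0.143550 = 292.7567 × 1.154365 = 337.9481
Market ¥321.70 < fair 337.9481: forward underpriced → reverse cash-and-carry (short the stock, invest proceeds at r, pay the dividends, go long the forward).
Profit at T = |F_mkt − F*| = |321.70 − 337.9481| = ¥16.25 per share

¥16.25 per share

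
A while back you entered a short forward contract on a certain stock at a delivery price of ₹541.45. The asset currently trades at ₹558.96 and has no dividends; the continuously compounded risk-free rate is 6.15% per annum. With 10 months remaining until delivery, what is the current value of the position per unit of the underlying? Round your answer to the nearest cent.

Current fair forward for the remaining 10 months: F = S·e^(r·T), r = 0.0615
F = 558.96 · e^(0.0615 × 10/12) = 558.96 × 1.052586 = 588.3535
Value of long forward = (F − K)·e^(−rT) = (588.3535 − 541.45) · e^(−0.0615·10/12)
= 46.9035 × 0.950041 = 44.56
Short position value = −(long value) = -₹44.56

-₹44.56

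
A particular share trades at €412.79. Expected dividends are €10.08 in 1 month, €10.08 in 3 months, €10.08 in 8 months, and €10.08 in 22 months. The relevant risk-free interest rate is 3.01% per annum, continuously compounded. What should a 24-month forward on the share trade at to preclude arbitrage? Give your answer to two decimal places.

€396.48

PV(dividends) I = 10.08·e^(−0.0301·1/12) + 10.08·e^(−0.0301·3/12) + 10.08·e^(−0.0301·8/12) + 10.08·e^(−0.0301·22/12)
I = 10.0547 + 10.0044 + 9.8797 + 9.5388 = 39.4776
F = (S − I)·e^(rT) = (412.79 − 39.4776) · e^(0.0301·24/12)
= 373.3124 · e^0.060200 = 373.3124 × 1.062049 = €396.48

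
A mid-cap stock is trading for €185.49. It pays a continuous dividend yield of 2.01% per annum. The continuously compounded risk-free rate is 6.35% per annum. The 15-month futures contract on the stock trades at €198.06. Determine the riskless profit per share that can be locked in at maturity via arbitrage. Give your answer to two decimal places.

€2.23 per share

Fair futures: F* = S·e^(carry·T), with carry = (r − q) = 0.0635 − 0.0201 = 0.0434
F* = 185.49 · e^(0.0434 × 15/12) = 185.49 · e^0.054250 = 185.49 × 1.055749 = €195.8309
Market €198.06 > fair €195.8309: forward overpriced → cash-and-carry (buy spot, short the forward).
At maturity, profit = |F_mkt − F*| = |198.06 − 195.8309| = €2.23 per share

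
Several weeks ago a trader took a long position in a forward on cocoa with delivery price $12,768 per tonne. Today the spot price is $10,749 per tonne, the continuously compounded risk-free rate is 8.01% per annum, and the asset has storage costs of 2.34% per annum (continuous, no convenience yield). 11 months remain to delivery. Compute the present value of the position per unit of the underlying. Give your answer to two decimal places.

Current fair forward for the remaining 11 months: F = S·e^((r + u)·T), (r + u) = 0.0801 + 0.0234 = 0.1035
F = 10749 · e^(0.1035 × 11/12) = 10749 × 1.09952141 = 11818.7556
Value of long forward = (F − K)·e^(−rT) = (11818.7556 − 12768) · e^(−0.0801·11/12)
= -949.2444 × 0.92920583 = -882.04

-$882.04 per tonne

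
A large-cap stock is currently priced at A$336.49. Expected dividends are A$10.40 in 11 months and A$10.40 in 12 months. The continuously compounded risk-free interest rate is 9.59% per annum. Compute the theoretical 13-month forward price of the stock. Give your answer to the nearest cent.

A$352.28

PV(dividends) I = 10.40·e^(−0.0959·11/12) + 10.40·e^(−0.0959·12/12)
I = 9.5248 + 9.4490 = 18.9738
F = (S − I)·e^(rT) = (336.49 − 18.9738) · e^(0.0959·13/12)
= 317.5162 · e^0.103892 = 317.5162 × 1.109481 = A$352.28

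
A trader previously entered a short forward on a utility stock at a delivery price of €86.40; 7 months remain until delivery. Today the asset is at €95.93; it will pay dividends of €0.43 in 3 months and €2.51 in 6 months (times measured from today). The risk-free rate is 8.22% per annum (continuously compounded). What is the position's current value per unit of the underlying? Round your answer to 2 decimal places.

-€10.74

PV(remaining dividends) I = 0.43·e^(−0.0822·3/12) + 2.51·e^(−0.0822·6/12) = 2.8302
Current forward F = (S − I)·e^(rT) = (95.93 − 2.8302)·e^(0.0822·7/12) = 93.0998 × 1.049118 = 97.6727
Value (long) = (F − K)·e^(−rT) = (97.6727 − 86.40) × 0.953181 = 10.7449
Short position value = −(long value) = -€10.74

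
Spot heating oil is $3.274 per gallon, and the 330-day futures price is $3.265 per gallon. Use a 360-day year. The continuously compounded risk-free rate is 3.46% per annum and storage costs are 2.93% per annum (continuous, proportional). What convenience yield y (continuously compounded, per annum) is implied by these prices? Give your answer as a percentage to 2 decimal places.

F = S·e^((r+u−y)T) ⇒ (r+u−y) = ln(F/S)/T
ln(3.265/3.274) = -0.002753; /T ⇒ -0.003003
y = r + u − ln(F/S)/T = 0.0346 + 0.0293 + 0.003003 = 0.066903
y = 6.69%

6.69%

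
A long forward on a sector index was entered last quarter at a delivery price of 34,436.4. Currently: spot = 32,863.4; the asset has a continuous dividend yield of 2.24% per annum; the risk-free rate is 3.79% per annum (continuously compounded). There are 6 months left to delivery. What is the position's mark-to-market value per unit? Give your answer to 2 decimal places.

Current fair forward for the remaining 6 months: F = S·e^((r − q)·T), (r − q) = 0.0379 − 0.0224 = 0.0155
F = 32863.4 · e^(0.0155 × 6/12) = 32863.4 × 1.00778011 = 33119.0809
Value of long forward = (F − K)·e^(−rT) = (33119.0809 − 34436.4) · e^(−0.0379·6/12)
= -1317.3191 × 0.98122842 = -1292.59

-1292.59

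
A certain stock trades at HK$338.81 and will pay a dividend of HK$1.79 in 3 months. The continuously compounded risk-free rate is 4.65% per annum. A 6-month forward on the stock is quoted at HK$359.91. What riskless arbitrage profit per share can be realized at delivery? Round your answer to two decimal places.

HK$14.94 per share

PV(dividends) I = 1.79·e^(−0.0465·3/12) = 1.7693
Fair forward F* = (S − I)·e^(rT) = (338.81 − 1.7693)·e^0.023250 = 337.0407 × 1.023522 = 344.9686
Market HK$359.91 > fair 344.9686: forward overpriced → cash-and-carry (borrow at r, buy the stock and collect the dividends, short the forward).
Profit at T = |F_mkt − F*| = |359.91 − 344.9686| = HK$14.94 per share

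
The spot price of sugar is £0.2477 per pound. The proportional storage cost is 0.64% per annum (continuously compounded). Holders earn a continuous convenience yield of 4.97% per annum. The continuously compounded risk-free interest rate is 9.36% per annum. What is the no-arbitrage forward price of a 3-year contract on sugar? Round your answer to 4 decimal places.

£0.2880 per pound

Net carry = r + u − y = 0.0936 + 0.0064 − 0.0497 = 0.0503
F = S·e^((r+u−y)T) = 0.2477 · e^(0.0503 × 3) = 0.2477 · e^0.150900
= 0.2477 × 1.162880 = £0.2880 per pound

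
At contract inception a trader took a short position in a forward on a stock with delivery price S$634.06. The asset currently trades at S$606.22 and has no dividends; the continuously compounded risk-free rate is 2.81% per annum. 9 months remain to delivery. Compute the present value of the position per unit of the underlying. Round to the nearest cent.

S$14.62

Current fair forward for the remaining 9 months: F = S·e^(r·T), r = 0.0281
F = 606.22 · e^(0.0281 × 9/12) = 606.22 × 1.021299 = 619.1319
Value of long forward = (F − K)·e^(−rT) = (619.1319 − 634.06) · e^(−0.0281·9/12)
= -14.9281 × 0.979146 = -14.62
Short position value = −(long value) = S$14.62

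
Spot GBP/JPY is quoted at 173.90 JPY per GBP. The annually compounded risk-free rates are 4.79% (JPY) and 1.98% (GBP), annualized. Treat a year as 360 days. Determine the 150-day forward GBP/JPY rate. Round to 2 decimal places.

175.88

By covered interest parity, F = S · (1+r_JPY)^T / (1+r_GBP)^T
= 173.90 × 1.019686 / 1.008203 = 173.90 × 1.011390
F = 175.88 JPY per GBP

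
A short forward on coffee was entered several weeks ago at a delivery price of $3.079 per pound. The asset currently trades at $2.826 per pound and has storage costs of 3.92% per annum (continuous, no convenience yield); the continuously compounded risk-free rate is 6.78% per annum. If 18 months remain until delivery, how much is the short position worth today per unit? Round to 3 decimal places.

-$0.216 per pound

Current fair forward for the remaining 18 months: F = S·e^((r + u)·T), (r + u) = 0.0678 + 0.0392 = 0.1070
F = 2.826 · e^(0.1070 × 18/12) = 2.826 × 1.174098 = 3.3180
Value of long forward = (F − K)·e^(−rT) = (3.3180 − 3.079) · e^(−0.0678·18/12)
= 0.2390 × 0.903301 = 0.216
Short position value = −(long value) = -$0.216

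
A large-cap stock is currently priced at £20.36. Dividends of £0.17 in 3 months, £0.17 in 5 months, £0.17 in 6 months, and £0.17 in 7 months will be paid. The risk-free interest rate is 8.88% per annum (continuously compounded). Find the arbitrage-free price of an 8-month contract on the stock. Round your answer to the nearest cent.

£20.91

PV(dividends) I = 0.17·e^(−0.0888·3/12) + 0.17·e^(−0.0888·5/12) + 0.17·e^(−0.0888·6/12) + 0.17·e^(−0.0888·7/12)
I = 0.1663 + 0.1638 + 0.1626 + 0.1614 = 0.6541
F = (S − I)·e^(rT) = (20.36 − 0.6541) · e^(0.0888·8/12)
= 19.7059 · e^0.059200 = 19.7059 × 1.060987 = £20.91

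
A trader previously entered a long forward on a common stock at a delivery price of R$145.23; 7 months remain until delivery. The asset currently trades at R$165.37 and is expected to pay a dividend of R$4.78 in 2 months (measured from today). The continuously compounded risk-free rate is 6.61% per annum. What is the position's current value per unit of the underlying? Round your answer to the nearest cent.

PV(remaining dividends) I = 4.78·e^(−0.0661·2/12) = 4.7276
Current forward F = (S − I)·e^(rT) = (165.37 − 4.7276)·e^(0.0661·7/12) = 160.6424 × 1.039311 = 166.9574
Value (long) = (F − K)·e^(−rT) = (166.9574 − 145.23) × 0.962176 = 20.9056
Value = R$20.91

R$20.91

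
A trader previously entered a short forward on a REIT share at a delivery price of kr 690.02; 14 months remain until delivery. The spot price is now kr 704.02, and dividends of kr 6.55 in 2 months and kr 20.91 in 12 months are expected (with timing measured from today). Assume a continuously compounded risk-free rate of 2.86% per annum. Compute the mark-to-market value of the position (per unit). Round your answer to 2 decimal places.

-kr 9.80

PV(remaining dividends) I = 6.55·e^(−0.0286·2/12) + 20.91·e^(−0.0286·12/12) = 26.8393
Current forward F = (S − I)·e^(rT) = (704.02 − 26.8393)·e^(0.0286·14/12) = 677.1807 × 1.033930 = 700.1574
Value (long) = (F − K)·e^(−rT) = (700.1574 − 690.02) × 0.967184 = 9.8047
Short position value = −(long value) = -kr 9.80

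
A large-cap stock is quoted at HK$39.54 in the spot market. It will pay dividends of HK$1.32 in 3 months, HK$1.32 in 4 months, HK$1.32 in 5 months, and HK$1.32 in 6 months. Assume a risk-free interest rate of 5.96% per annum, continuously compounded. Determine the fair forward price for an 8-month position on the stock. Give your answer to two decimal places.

PV(dividends) I = 1.32·e^(−0.0596·3/12) + 1.32·e^(−0.0596·4/12) + 1.32·e^(−0.0596·5/12) + 1.32·e^(−0.0596·6/12)
I = 1.3005 + 1.2940 + 1.2876 + 1.2812 = 5.1633
F = (S − I)·e^(rT) = (39.54 − 5.1633) · e^(0.0596·8/12)
= 34.3767 · e^0.039733 = 34.3767 × 1.040533 = HK$35.77

HK$35.77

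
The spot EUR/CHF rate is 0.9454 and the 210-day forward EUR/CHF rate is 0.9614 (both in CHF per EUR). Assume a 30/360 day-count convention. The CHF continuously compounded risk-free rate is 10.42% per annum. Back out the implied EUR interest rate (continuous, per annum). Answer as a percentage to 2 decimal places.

F = S·e^((r_CHF − r_EUR)T) ⇒ r_EUR = r_CHF − ln(F/S)/T
ln(0.9614/0.9454) = 0.016782; /(210/360) = 0.028769
r_EUR = 0.1042 − 0.028769 = 0.075431
r_EUR = 7.54%

7.54%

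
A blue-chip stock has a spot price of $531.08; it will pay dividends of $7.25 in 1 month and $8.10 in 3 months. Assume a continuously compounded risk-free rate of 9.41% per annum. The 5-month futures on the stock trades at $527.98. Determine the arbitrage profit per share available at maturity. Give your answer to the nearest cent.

$8.63 per share

PV(dividends) I = 7.25·e^(−0.0941·1/12) + 8.10·e^(−0.0941·3/12) = 15.1050
Fair futures F* = (S − I)·e^(rT) = (531.08 − 15.1050)·e^0.039208 = 515.9750 × 1.039987 = 536.6073
Market $527.98 < fair 536.6073: forward underpriced → reverse cash-and-carry (short the stock, invest proceeds at r, pay the dividends, go long the forward).
Profit at T = |F_mkt − F*| = |527.98 − 536.6073| = $8.63 per share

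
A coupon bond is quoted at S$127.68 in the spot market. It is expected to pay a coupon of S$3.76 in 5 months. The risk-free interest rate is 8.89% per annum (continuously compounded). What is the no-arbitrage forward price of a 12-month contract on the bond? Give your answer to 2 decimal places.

S$135.59

PV(coupons) I = 3.76·e^(−0.0889·5/12)
I = 3.6233
F = (S − I)·e^(rT) = (127.68 − 3.6233) · e^(0.0889·12/12)
= 124.0567 · e^0.088900 = 124.0567 × 1.092971 = S$135.59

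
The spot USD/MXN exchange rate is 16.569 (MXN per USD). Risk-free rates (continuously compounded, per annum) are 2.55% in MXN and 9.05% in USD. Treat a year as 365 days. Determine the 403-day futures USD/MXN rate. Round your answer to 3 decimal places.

F = S·e^((r_MXN − r_USD)T) = 16.569 · e^((0.0255 − 0.0905) × 403/365)
= 16.569 · e^-0.071767 = 16.569 × 0.930748
F = 15.422 MXN per USD

15.422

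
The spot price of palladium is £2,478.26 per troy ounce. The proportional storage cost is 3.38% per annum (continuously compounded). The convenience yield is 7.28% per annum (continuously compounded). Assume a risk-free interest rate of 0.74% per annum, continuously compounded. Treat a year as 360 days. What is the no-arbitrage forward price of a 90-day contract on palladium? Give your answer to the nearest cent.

£2,458.76 per troy ounce

Net carry = r + u − y = 0.0074 + 0.0338 − 0.0728 = -0.0316
F = S·e^((r+u−y)T) = 2478.26 · e^(-0.0316 × 90/360) = 2478.26 · e^-0.00790000
= 2478.26 × 0.99213112 = £2,458.76 per troy ounce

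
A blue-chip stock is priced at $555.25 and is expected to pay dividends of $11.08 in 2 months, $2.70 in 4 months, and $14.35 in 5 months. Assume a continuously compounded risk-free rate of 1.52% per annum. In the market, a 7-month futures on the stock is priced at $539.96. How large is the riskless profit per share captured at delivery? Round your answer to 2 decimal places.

PV(dividends) I = 11.08·e^(−0.0152·2/12) + 2.70·e^(−0.0152·4/12) + 14.35·e^(−0.0152·5/12) = 27.9977
Fair futures F* = (S − I)·e^(rT) = (555.25 − 27.9977)·e^0.008867 = 527.2523 × 1.008906 = 531.9480
Market $539.96 > fair 531.9480: forward overpriced → cash-and-carry (borrow at r, buy the stock and collect the dividends, short the forward).
Profit at T = |F_mkt − F*| = |539.96 − 531.9480| = $8.01 per share

$8.01 per share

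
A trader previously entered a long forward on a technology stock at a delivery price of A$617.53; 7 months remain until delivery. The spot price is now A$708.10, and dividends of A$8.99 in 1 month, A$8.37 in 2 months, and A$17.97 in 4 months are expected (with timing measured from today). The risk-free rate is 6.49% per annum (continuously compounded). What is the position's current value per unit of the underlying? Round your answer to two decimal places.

PV(remaining dividends) I = 8.99·e^(−0.0649·1/12) + 8.37·e^(−0.0649·2/12) + 17.97·e^(−0.0649·4/12) = 34.8069
Current forward F = (S − I)·e^(rT) = (708.10 − 34.8069)·e^(0.0649·7/12) = 673.2931 × 1.038584 = 699.2714
Value (long) = (F − K)·e^(−rT) = (699.2714 − 617.53) × 0.962849 = 78.7046
Value = A$78.70

A$78.70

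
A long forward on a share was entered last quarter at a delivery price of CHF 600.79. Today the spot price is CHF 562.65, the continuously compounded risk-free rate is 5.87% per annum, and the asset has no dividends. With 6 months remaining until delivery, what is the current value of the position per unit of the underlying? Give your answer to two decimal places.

-CHF 20.76

Current fair forward for the remaining 6 months: F = S·e^(r·T), r = 0.0587
F = 562.65 · e^(0.0587 × 6/12) = 562.65 × 1.029785 = 579.4085
Value of long forward = (F − K)·e^(−rT) = (579.4085 − 600.79) · e^(−0.0587·6/12)
= -21.3815 × 0.971077 = -20.76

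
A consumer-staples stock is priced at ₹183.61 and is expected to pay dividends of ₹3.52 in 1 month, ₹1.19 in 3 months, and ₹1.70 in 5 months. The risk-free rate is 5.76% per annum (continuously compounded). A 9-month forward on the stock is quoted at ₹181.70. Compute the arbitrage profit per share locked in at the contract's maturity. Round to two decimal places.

PV(dividends) I = 3.52·e^(−0.0576·1/12) + 1.19·e^(−0.0576·3/12) + 1.70·e^(−0.0576·5/12) = 6.3358
Fair forward F* = (S − I)·e^(rT) = (183.61 − 6.3358)·e^0.043200 = 177.2742 × 1.044147 = 185.1003
Market ₹181.70 < fair 185.1003: forward underpriced → reverse cash-and-carry (short the stock, invest proceeds at r, pay the dividends, go long the forward).
Profit at T = |F_mkt − F*| = |181.70 − 185.1003| = ₹3.40 per share

₹3.40 per share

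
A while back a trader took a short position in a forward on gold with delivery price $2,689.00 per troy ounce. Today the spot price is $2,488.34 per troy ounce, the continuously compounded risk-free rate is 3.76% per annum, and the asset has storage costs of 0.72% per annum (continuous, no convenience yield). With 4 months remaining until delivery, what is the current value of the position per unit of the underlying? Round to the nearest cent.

Current fair forward for the remaining 4 months: F = S·e^((r + u)·T), (r + u) = 0.0376 + 0.0072 = 0.0448
F = 2488.34 · e^(0.0448 × 4/12) = 2488.34 × 1.01504539 = 2525.7780
Value of long forward = (F − K)·e^(−rT) = (2525.7780 − 2689.00) · e^(−0.0376·4/12)
= -163.2220 × 0.98754488 = -161.19
Short position value = −(long value) = $161.19

$161.19 per troy ounce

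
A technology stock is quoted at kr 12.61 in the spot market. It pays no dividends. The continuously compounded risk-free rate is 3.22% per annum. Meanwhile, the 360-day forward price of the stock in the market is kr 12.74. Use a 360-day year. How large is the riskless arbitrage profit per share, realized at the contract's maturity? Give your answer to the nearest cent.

kr 0.28 per share

Fair forward: F* = S·e^(carry·T), with carry = r = 0.0322
F* = 12.61 · e^(0.0322 × 360/360) = 12.61 · e^0.032200 = 12.61 × 1.032724 = kr 13.0226
Market kr 12.74 < fair kr 13.0226: forward underpriced → reverse cash-and-carry (short spot, go long the forward).
At maturity, profit = |F_mkt − F*| = |12.74 − 13.0226| = kr 0.28 per share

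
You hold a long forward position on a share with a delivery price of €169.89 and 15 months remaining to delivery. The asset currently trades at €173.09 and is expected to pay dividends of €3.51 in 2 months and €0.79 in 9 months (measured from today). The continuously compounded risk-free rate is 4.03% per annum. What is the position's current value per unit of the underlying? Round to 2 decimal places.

€7.29

PV(remaining dividends) I = 3.51·e^(−0.0403·2/12) + 0.79·e^(−0.0403·9/12) = 4.2530
Current forward F = (S − I)·e^(rT) = (173.09 − 4.2530)·e^(0.0403·15/12) = 168.8370 × 1.051665 = 177.5600
Value (long) = (F − K)·e^(−rT) = (177.5600 − 169.89) × 0.950873 = 7.2932
Value = €7.29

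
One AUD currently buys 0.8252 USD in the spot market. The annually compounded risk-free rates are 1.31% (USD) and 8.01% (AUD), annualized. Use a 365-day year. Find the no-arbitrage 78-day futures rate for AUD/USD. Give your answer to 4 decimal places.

0.8140

By covered interest parity, F = S · (1+r_USD)^T / (1+r_AUD)^T
= 0.8252 × 1.002785 / 1.016603 = 0.8252 × 0.986408
F = 0.8140 USD per AUD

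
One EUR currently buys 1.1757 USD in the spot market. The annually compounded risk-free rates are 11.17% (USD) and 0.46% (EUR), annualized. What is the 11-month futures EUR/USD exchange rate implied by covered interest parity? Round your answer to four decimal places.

1.2901

By covered interest parity, F = S · (1+r_USD)^T / (1+r_EUR)^T
= 1.1757 × 1.101933 / 1.004216 = 1.1757 × 1.097307
F = 1.2901 USD per EUR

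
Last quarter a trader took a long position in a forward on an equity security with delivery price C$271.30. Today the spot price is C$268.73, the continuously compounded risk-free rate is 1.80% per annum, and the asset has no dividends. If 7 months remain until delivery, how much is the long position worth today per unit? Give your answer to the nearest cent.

C$0.26

Current fair forward for the remaining 7 months: F = S·e^(r·T), r = 0.0180
F = 268.73 · e^(0.0180 × 7/12) = 268.73 × 1.010555 = 271.5664
Value of long forward = (F − K)·e^(−rT) = (271.5664 − 271.30) · e^(−0.0180·7/12)
= 0.2664 × 0.989555 = 0.26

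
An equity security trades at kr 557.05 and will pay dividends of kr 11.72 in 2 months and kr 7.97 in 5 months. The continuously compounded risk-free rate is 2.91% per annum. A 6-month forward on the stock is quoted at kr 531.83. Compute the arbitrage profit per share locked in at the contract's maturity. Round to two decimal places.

PV(dividends) I = 11.72·e^(−0.0291·2/12) + 7.97·e^(−0.0291·5/12) = 19.5372
Fair forward F* = (S − I)·e^(rT) = (557.05 − 19.5372)·e^0.014550 = 537.5128 × 1.014656 = 545.3906
Market kr 531.83 < fair 545.3906: forward underpriced → reverse cash-and-carry (short the stock, invest proceeds at r, pay the dividends, go long the forward).
Profit at T = |F_mkt − F*| = |531.83 − 545.3906| = kr 13.56 per share

kr 13.56 per share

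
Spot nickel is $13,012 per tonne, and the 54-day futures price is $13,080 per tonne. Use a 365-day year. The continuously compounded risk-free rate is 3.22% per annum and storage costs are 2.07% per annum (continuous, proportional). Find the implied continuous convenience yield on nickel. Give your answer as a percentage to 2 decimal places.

1.77%

F = S·e^((r+u−y)T) ⇒ (r+u−y) = ln(F/S)/T
ln(13080/13012) = 0.005212; /T ⇒ 0.035229
y = r + u − ln(F/S)/T = 0.0322 + 0.0207 − 0.035229 = 0.017671
y = 1.77%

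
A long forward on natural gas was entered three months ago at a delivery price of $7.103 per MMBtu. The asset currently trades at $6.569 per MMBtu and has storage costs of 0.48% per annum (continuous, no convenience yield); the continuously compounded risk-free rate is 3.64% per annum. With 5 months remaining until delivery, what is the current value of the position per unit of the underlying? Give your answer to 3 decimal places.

-$0.414 per MMBtu

Current fair forward for the remaining 5 months: F = S·e^((r + u)·T), (r + u) = 0.0364 + 0.0048 = 0.0412
F = 6.569 · e^(0.0412 × 5/12) = 6.569 × 1.017315 = 6.6827
Value of long forward = (F − K)·e^(−rT) = (6.6827 − 7.103) · e^(−0.0364·5/12)
= -0.4203 × 0.984948 = -0.414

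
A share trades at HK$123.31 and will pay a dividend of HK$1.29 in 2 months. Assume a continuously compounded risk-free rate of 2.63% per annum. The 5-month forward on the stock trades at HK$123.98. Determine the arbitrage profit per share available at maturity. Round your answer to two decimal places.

PV(dividends) I = 1.29·e^(−0.0263·2/12) = 1.2844
Fair forward F* = (S − I)·e^(rT) = (123.31 − 1.2844)·e^0.010958 = 122.0256 × 1.011018 = 123.3701
Market HK$123.98 > fair 123.3701: forward overpriced → cash-and-carry (borrow at r, buy the stock and collect the dividends, short the forward).
Profit at T = |F_mkt − F*| = |123.98 − 123.3701| = HK$0.61 per share

HK$0.61 per share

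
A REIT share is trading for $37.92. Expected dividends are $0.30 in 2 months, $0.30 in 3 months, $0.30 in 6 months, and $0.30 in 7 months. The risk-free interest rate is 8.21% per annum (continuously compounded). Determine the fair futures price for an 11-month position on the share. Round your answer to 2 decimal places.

$39.63

PV(dividends) I = 0.30·e^(−0.0821·2/12) + 0.30·e^(−0.0821·3/12) + 0.30·e^(−0.0821·6/12) + 0.30·e^(−0.0821·7/12)
I = 0.2959 + 0.2939 + 0.2879 + 0.2860 = 1.1637
F = (S − I)·e^(rT) = (37.92 − 1.1637) · e^(0.0821·11/12)
= 36.7563 · e^0.075258 = 36.7563 × 1.078162 = $39.63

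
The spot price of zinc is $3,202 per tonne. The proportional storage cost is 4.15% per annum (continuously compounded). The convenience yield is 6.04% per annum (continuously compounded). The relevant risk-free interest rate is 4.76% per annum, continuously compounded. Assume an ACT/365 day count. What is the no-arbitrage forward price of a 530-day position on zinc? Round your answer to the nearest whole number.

Net carry = r + u − y = 0.0476 + 0.0415 − 0.0604 = 0.0287
F = S·e^((r+u−y)T) = 3202 · e^(0.0287 × 530/365) = 3202 · e^0.041674
= 3202 × 1.042555 = $3,338 per tonne

$3,338 per tonne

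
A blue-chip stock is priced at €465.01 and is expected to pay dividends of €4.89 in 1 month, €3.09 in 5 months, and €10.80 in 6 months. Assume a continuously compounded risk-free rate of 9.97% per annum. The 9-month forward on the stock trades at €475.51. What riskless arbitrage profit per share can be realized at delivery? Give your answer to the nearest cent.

€6.11 per share

PV(dividends) I = 4.89·e^(−0.0997·1/12) + 3.09·e^(−0.0997·5/12) + 10.80·e^(−0.0997·6/12) = 18.0886
Fair forward F* = (S − I)·e^(rT) = (465.01 − 18.0886)·e^0.074775 = 446.9214 × 1.077642 = 481.6213
Market €475.51 < fair 481.6213: forward underpriced → reverse cash-and-carry (short the stock, invest proceeds at r, pay the dividends, go long the forward).
Profit at T = |F_mkt − F*| = |475.51 − 481.6213| = €6.11 per share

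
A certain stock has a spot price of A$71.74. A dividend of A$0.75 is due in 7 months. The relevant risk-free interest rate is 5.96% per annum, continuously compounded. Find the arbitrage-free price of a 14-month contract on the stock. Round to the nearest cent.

PV(dividends) I = 0.75·e^(−0.0596·7/12)
I = 0.7244
F = (S − I)·e^(rT) = (71.74 − 0.7244) · e^(0.0596·14/12)
= 71.0156 · e^0.069533 = 71.0156 × 1.072007 = A$76.13

A$76.13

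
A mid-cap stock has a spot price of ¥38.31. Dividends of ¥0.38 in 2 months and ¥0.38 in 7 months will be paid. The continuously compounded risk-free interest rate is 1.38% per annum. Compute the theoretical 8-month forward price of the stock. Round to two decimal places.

PV(dividends) I = 0.38·e^(−0.0138·2/12) + 0.38·e^(−0.0138·7/12)
I = 0.3791 + 0.3770 = 0.7561
F = (S − I)·e^(rT) = (38.31 − 0.7561) · e^(0.0138·8/12)
= 37.5539 · e^0.009200 = 37.5539 × 1.009242 = ¥37.90

¥37.90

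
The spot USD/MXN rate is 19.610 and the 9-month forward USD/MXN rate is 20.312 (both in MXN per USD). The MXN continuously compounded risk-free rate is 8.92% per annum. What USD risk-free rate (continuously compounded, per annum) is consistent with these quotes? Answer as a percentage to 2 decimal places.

F = S·e^((r_MXN − r_USD)T) ⇒ r_USD = r_MXN − ln(F/S)/T
ln(20.312/19.610) = 0.035172; /(9/12) = 0.046896
r_USD = 0.0892 − 0.046896 = 0.042304
r_USD = 4.23%

4.23%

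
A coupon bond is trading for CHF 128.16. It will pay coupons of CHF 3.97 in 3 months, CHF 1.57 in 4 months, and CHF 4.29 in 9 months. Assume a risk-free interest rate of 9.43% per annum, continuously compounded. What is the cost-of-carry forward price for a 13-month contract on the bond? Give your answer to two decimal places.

PV(coupons) I = 3.97·e^(−0.0943·3/12) + 1.57·e^(−0.0943·4/12) + 4.29·e^(−0.0943·9/12)
I = 3.8775 + 1.5214 + 3.9971 = 9.3960
F = (S − I)·e^(rT) = (128.16 − 9.3960) · e^(0.0943·13/12)
= 118.7640 · e^0.102158 = 118.7640 × 1.107558 = CHF 131.54

CHF 131.54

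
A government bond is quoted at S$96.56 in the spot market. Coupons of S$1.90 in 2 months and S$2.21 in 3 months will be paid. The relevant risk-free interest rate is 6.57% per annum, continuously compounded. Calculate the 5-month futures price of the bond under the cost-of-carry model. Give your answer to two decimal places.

S$95.07

PV(coupons) I = 1.90·e^(−0.0657·2/12) + 2.21·e^(−0.0657·3/12)
I = 1.8793 + 2.1740 = 4.0533
F = (S − I)·e^(rT) = (96.56 − 4.0533) · e^(0.0657·5/12)
= 92.5067 · e^0.027375 = 92.5067 × 1.027753 = S$95.07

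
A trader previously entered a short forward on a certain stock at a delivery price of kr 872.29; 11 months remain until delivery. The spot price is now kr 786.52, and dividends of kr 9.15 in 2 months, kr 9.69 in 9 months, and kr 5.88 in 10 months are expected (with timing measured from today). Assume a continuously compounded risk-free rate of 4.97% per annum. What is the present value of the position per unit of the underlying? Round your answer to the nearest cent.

kr 70.97

PV(remaining dividends) I = 9.15·e^(−0.0497·2/12) + 9.69·e^(−0.0497·9/12) + 5.88·e^(−0.0497·10/12) = 24.0514
Current forward F = (S − I)·e^(rT) = (786.52 − 24.0514)·e^(0.0497·11/12) = 762.4686 × 1.046612 = 798.0088
Value (long) = (F − K)·e^(−rT) = (798.0088 − 872.29) × 0.955464 = -70.9730
Short position value = −(long value) = kr 70.97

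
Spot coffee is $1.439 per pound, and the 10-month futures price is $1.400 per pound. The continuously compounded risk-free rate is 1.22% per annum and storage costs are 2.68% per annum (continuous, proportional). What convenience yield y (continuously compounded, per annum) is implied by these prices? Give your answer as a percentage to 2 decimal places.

7.20%

F = S·e^((r+u−y)T) ⇒ (r+u−y) = ln(F/S)/T
ln(1.400/1.439) = -0.027476; /T ⇒ -0.032971
y = r + u − ln(F/S)/T = 0.0122 + 0.0268 + 0.032971 = 0.071971
y = 7.20%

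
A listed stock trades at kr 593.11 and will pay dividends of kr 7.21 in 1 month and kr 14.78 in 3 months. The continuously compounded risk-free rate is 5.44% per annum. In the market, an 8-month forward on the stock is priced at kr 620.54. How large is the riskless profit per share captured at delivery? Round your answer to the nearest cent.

kr 28.09 per share

PV(dividends) I = 7.21·e^(−0.0544·1/12) + 14.78·e^(−0.0544·3/12) = 21.7577
Fair forward F* = (S − I)·e^(rT) = (593.11 − 21.7577)·e^0.036267 = 571.3523 × 1.036933 = 592.4541
Market kr 620.54 > fair 592.4541: forward overpriced → cash-and-carry (borrow at r, buy the stock and collect the dividends, short the forward).
Profit at T = |F_mkt − F*| = |620.54 − 592.4541| = kr 28.09 per share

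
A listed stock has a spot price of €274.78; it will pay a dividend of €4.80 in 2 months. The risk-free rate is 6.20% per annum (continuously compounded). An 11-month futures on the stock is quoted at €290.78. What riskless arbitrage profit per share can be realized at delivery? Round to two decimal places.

PV(dividends) I = 4.80·e^(−0.0620·2/12) = 4.7507
Fair futures F* = (S − I)·e^(rT) = (274.78 − 4.7507)·e^0.056833 = 270.0293 × 1.058479 = 285.8203
Market €290.78 > fair 285.8203: forward overpriced → cash-and-carry (borrow at r, buy the stock and collect the dividends, short the forward).
Profit at T = |F_mkt − F*| = |290.78 − 285.8203| = €4.96 per share

€4.96 per share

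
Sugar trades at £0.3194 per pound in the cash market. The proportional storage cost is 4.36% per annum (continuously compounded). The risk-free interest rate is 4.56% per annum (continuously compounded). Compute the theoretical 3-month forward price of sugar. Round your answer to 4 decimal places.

£0.3266 per pound

Net carry = r + u − y = 0.0456 + 0.0436 − 0.0000 = 0.0892
F = S·e^((r+u−y)T) = 0.3194 · e^(0.0892 × 3/12) = 0.3194 · e^0.022300
= 0.3194 × 1.022551 = £0.3266 per pound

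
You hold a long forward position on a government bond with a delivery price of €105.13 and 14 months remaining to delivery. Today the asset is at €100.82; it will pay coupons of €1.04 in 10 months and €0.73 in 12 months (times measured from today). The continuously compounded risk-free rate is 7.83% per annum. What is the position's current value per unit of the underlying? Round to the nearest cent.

€3.22

PV(remaining coupons) I = 1.04·e^(−0.0783·10/12) + 0.73·e^(−0.0783·12/12) = 1.6493
Current forward F = (S − I)·e^(rT) = (100.82 − 1.6493)·e^(0.0783·14/12) = 99.1707 × 1.095652 = 108.6566
Value (long) = (F − K)·e^(−rT) = (108.6566 − 105.13) × 0.912698 = 3.2187
Value = €3.22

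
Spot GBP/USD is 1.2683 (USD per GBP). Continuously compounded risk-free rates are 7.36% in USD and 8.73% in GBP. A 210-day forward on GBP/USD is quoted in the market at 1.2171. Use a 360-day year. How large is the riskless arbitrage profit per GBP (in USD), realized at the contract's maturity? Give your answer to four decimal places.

0.0411 per GBP (in USD)

Fair forward: F* = S·e^(carry·T), with carry = (r_USD − r_GBP) = 0.0736 − 0.0873 = -0.0137
F* = 1.2683 · e^(-0.0137 × 210/360) = 1.2683 · e^-0.007992 = 1.2683 × 0.992040 = 1.2582
Market 1.2171 < fair 1.2582: forward underpriced → reverse cash-and-carry (short spot, go long the forward).
At maturity, profit = |F_mkt − F*| = |1.2171 − 1.2582| = 0.0411 per GBP (in USD)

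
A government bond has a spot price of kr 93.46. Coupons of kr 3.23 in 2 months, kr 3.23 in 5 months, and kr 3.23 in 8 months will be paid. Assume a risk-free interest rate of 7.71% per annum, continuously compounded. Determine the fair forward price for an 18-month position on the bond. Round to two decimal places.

PV(coupons) I = 3.23·e^(−0.0771·2/12) + 3.23·e^(−0.0771·5/12) + 3.23·e^(−0.0771·8/12)
I = 3.1888 + 3.1279 + 3.0682 = 9.3849
F = (S − I)·e^(rT) = (93.46 − 9.3849) · e^(0.0771·18/12)
= 84.0751 · e^0.115650 = 84.0751 × 1.122603 = kr 94.38

kr 94.38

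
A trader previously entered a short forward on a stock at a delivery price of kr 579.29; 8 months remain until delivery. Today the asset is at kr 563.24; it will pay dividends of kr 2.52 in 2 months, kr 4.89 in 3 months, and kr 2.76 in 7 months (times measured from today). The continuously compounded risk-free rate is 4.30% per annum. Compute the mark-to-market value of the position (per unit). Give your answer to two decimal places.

kr 9.71

PV(remaining dividends) I = 2.52·e^(−0.0430·2/12) + 4.89·e^(−0.0430·3/12) + 2.76·e^(−0.0430·7/12) = 10.0313
Current forward F = (S − I)·e^(rT) = (563.24 − 10.0313)·e^(0.0430·8/12) = 553.2087 × 1.029082 = 569.2971
Value (long) = (F − K)·e^(−rT) = (569.2971 − 579.29) × 0.971740 = -9.7105
Short position value = −(long value) = kr 9.71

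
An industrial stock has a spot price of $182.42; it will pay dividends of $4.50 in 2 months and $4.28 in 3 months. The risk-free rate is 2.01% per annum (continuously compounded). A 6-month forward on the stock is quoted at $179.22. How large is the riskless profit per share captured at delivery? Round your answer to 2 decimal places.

PV(dividends) I = 4.50·e^(−0.0201·2/12) + 4.28·e^(−0.0201·3/12) = 8.7435
Fair forward F* = (S − I)·e^(rT) = (182.42 − 8.7435)·e^0.010050 = 173.6765 × 1.010101 = 175.4308
Market $179.22 > fair 175.4308: forward overpriced → cash-and-carry (borrow at r, buy the stock and collect the dividends, short the forward).
Profit at T = |F_mkt − F*| = |179.22 − 175.4308| = $3.79 per share

$3.79 per share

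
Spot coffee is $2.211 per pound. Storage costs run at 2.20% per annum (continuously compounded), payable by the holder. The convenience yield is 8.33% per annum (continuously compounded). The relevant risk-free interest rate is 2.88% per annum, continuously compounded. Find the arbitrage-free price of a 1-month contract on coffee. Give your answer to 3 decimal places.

$2.205 per pound

Net carry = r + u − y = 0.0288 + 0.0220 − 0.0833 = -0.0325
F = S·e^((r+u−y)T) = 2.211 · e^(-0.0325 × 1/12) = 2.211 · e^-0.002708
= 2.211 × 0.997296 = $2.205 per pound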